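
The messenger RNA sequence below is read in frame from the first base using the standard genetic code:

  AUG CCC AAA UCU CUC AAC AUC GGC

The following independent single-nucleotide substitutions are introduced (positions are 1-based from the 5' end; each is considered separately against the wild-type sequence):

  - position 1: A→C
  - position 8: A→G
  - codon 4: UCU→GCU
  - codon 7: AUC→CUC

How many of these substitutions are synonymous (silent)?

Codon 1: AUG (Met) → CUG (Leu) — missense.
Codon 3: AAA (Lys) → AGA (Arg) — missense.
Codon 4: UCU (Ser) → GCU (Ala) — missense.
Codon 7: AUC (Ile) → CUC (Leu) — missense.
Synonymous: 0 of 4.

0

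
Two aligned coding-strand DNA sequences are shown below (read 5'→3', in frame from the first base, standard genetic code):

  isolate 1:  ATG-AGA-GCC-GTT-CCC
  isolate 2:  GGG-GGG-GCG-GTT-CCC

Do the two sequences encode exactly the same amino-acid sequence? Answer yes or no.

Codon 1: ATG Met / GGG Gly — nonsynonymous.
Codon 2: AGA Arg / GGG Gly — nonsynonymous.
Codon 3: GCC Ala / GCG Ala — synonymous.
Codon 4: GTT Val / GTT Val — identical.
Codon 5: CCC Pro / CCC Pro — identical.
Nonsynonymous differences: 2 → different protein.

no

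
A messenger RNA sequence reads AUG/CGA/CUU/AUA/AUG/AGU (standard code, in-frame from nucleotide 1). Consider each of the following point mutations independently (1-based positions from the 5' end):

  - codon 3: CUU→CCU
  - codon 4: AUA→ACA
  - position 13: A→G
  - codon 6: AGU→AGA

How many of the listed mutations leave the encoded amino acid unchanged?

0

Codon 3: CUU (Leu) → CCU (Pro) — missense.
Codon 4: AUA (Ile) → ACA (Thr) — missense.
Codon 5: AUG (Met) → GUG (Val) — missense.
Codon 6: AGU (Ser) → AGA (Arg) — missense.
Synonymous: 0 of 4.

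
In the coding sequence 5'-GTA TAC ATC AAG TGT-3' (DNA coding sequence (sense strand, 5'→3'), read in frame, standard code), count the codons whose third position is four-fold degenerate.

1

Codon 1 GTA (Val): third position 4-fold.
Codon 2 TAC (Tyr): third position 2-fold.
Codon 3 ATC (Ile): third position 3-fold.
Codon 4 AAG (Lys): third position 2-fold.
Codon 5 TGT (Cys): third position 2-fold.
Four-fold degenerate third positions: 1.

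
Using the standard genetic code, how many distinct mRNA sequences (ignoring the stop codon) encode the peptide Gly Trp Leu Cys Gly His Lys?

Gly: 4 codons.
Trp: 1 codon.
Leu: 6 codons.
Cys: 2 codons.
Gly: 4 codons.
His: 2 codons.
Lys: 2 codons.
4 × 1 × 6 × 2 × 4 × 2 × 2 = 768.

768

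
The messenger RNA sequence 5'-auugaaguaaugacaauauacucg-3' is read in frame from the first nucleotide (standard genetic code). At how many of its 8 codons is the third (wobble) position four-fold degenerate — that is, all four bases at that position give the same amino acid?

3

Codon 1 AUU (Ile): third position 3-fold.
Codon 2 GAA (Glu): third position 2-fold.
Codon 3 GUA (Val): third position 4-fold.
Codon 4 AUG (Met): third position 1-fold.
Codon 5 ACA (Thr): third position 4-fold.
Codon 6 AUA (Ile): third position 3-fold.
Codon 7 UAC (Tyr): third position 2-fold.
Codon 8 UCG (Ser): third position 4-fold.
Four-fold degenerate third positions: 3.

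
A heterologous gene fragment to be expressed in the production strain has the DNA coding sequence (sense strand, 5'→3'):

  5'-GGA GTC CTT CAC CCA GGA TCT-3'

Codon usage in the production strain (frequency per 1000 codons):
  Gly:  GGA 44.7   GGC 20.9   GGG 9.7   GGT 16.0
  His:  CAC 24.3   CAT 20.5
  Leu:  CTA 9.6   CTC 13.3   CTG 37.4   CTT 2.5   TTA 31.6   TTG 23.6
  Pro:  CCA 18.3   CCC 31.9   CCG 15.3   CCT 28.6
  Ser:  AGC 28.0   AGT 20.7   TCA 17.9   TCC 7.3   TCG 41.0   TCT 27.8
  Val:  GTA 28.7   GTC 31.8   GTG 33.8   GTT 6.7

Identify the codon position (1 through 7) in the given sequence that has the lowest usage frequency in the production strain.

3

Codon 1 GGA (Gly): 44.7 per 1000.
Codon 2 GTC (Val): 31.8 per 1000.
Codon 3 CTT (Leu): 2.5 per 1000.
Codon 4 CAC (His): 24.3 per 1000.
Codon 5 CCA (Pro): 18.3 per 1000.
Codon 6 GGA (Gly): 44.7 per 1000.
Codon 7 TCT (Ser): 27.8 per 1000.
Lowest frequency is 2.5 at codon 3.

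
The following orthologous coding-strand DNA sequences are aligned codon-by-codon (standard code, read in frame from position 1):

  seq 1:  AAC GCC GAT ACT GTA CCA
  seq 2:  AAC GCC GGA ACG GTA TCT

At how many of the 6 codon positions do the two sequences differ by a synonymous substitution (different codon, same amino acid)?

Codon 1: AAC Asn / AAC Asn — identical.
Codon 2: GCC Ala / GCC Ala — identical.
Codon 3: GAT Asp / GGA Gly — nonsynonymous.
Codon 4: ACT Thr / ACG Thr — synonymous.
Codon 5: GTA Val / GTA Val — identical.
Codon 6: CCA Pro / TCT Ser — nonsynonymous.
Synonymous differences: 1.

1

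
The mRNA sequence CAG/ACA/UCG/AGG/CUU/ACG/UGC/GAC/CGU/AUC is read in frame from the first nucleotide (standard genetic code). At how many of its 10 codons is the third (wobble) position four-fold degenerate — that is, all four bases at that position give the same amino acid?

5

Codon 1 CAG (Gln): third position 2-fold.
Codon 2 ACA (Thr): third position 4-fold.
Codon 3 UCG (Ser): third position 4-fold.
Codon 4 AGG (Arg): third position 2-fold.
Codon 5 CUU (Leu): third position 4-fold.
Codon 6 ACG (Thr): third position 4-fold.
Codon 7 UGC (Cys): third position 2-fold.
Codon 8 GAC (Asp): third position 2-fold.
Codon 9 CGU (Arg): third position 4-fold.
Codon 10 AUC (Ile): third position 3-fold.
Four-fold degenerate third positions: 5.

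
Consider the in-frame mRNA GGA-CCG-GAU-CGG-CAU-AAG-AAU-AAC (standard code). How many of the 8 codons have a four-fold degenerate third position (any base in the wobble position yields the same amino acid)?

3

Codon 1 GGA (Gly): third position 4-fold.
Codon 2 CCG (Pro): third position 4-fold.
Codon 3 GAU (Asp): third position 2-fold.
Codon 4 CGG (Arg): third position 4-fold.
Codon 5 CAU (His): third position 2-fold.
Codon 6 AAG (Lys): third position 2-fold.
Codon 7 AAU (Asn): third position 2-fold.
Codon 8 AAC (Asn): third position 2-fold.
Four-fold degenerate third positions: 3.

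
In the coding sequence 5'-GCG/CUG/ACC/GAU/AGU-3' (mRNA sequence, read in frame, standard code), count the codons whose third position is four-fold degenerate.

3

Codon 1 GCG (Ala): third position 4-fold.
Codon 2 CUG (Leu): third position 4-fold.
Codon 3 ACC (Thr): third position 4-fold.
Codon 4 GAU (Asp): third position 2-fold.
Codon 5 AGU (Ser): third position 2-fold.
Four-fold degenerate third positions: 3.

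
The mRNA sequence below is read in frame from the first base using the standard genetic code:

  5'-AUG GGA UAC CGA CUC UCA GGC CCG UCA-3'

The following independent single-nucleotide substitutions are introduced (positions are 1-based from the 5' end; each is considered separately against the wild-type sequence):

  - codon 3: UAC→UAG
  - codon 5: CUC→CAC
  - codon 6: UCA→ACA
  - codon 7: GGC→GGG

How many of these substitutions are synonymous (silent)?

Codon 3: UAC (Tyr) → UAG (Stop) — nonsense.
Codon 5: CUC (Leu) → CAC (His) — missense.
Codon 6: UCA (Ser) → ACA (Thr) — missense.
Codon 7: GGC (Gly) → GGG (Gly) — synonymous.
Synonymous: 1 of 4.

1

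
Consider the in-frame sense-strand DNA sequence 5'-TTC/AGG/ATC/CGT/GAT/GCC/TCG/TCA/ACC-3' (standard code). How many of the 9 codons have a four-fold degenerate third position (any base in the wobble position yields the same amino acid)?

5

Codon 1 TTC (Phe): third position 2-fold.
Codon 2 AGG (Arg): third position 2-fold.
Codon 3 ATC (Ile): third position 3-fold.
Codon 4 CGT (Arg): third position 4-fold.
Codon 5 GAT (Asp): third position 2-fold.
Codon 6 GCC (Ala): third position 4-fold.
Codon 7 TCG (Ser): third position 4-fold.
Codon 8 TCA (Ser): third position 4-fold.
Codon 9 ACC (Thr): third position 4-fold.
Four-fold degenerate third positions: 5.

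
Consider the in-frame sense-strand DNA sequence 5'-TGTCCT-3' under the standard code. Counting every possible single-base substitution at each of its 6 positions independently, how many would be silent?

4

Codon 1 (TGT, Cys): 1 synonymous substitution.
Codon 2 (CCT, Pro): 3 synonymous substitutions.
Total: 1 + 3 = 4.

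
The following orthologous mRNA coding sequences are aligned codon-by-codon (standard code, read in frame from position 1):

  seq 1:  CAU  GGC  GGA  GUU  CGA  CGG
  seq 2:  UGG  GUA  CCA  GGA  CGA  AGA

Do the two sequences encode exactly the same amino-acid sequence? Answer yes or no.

Codon 1: CAU His / UGG Trp — nonsynonymous.
Codon 2: GGC Gly / GUA Val — nonsynonymous.
Codon 3: GGA Gly / CCA Pro — nonsynonymous.
Codon 4: GUU Val / GGA Gly — nonsynonymous.
Codon 5: CGA Arg / CGA Arg — identical.
Codon 6: CGG Arg / AGA Arg — synonymous.
Nonsynonymous differences: 4 → different protein.

no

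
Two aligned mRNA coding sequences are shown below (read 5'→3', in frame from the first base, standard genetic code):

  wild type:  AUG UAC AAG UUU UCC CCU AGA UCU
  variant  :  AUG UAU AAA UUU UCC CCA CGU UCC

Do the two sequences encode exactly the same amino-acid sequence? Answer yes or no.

Codon 1: AUG Met / AUG Met — identical.
Codon 2: UAC Tyr / UAU Tyr — synonymous.
Codon 3: AAG Lys / AAA Lys — synonymous.
Codon 4: UUU Phe / UUU Phe — identical.
Codon 5: UCC Ser / UCC Ser — identical.
Codon 6: CCU Pro / CCA Pro — synonymous.
Codon 7: AGA Arg / CGU Arg — synonymous.
Codon 8: UCU Ser / UCC Ser — synonymous.
Nonsynonymous differences: 0 → same protein.

yes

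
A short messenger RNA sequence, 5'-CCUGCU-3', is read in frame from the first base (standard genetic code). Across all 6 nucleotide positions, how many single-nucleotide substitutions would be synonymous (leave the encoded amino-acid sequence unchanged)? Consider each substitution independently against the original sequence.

6

Codon 1 (CCU, Pro): 3 synonymous substitutions.
Codon 2 (GCU, Ala): 3 synonymous substitutions.
Total: 3 + 3 = 6.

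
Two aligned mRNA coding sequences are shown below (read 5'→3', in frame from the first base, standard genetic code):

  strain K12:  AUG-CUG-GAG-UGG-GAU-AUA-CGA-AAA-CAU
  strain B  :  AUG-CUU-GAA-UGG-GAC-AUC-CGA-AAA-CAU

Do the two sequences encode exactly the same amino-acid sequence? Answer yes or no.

Codon 1: AUG Met / AUG Met — identical.
Codon 2: CUG Leu / CUU Leu — synonymous.
Codon 3: GAG Glu / GAA Glu — synonymous.
Codon 4: UGG Trp / UGG Trp — identical.
Codon 5: GAU Asp / GAC Asp — synonymous.
Codon 6: AUA Ile / AUC Ile — synonymous.
Codon 7: CGA Arg / CGA Arg — identical.
Codon 8: AAA Lys / AAA Lys — identical.
Codon 9: CAU His / CAU His — identical.
Nonsynonymous differences: 0 → same protein.

yes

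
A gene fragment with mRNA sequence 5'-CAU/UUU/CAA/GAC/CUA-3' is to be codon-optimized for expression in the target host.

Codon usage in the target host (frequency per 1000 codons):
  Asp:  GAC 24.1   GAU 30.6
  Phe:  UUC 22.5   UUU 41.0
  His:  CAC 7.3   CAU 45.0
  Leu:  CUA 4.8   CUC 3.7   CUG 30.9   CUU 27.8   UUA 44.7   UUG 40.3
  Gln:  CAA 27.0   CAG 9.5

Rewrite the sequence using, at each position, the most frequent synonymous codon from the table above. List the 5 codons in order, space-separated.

Codon 1 (His): best is CAU at 45.0.
Codon 2 (Phe): best is UUU at 41.0.
Codon 3 (Gln): best is CAA at 27.0.
Codon 4 (Asp): best is GAU at 30.6.
Codon 5 (Leu): best is UUA at 44.7.

CAU UUU CAA GAU UUA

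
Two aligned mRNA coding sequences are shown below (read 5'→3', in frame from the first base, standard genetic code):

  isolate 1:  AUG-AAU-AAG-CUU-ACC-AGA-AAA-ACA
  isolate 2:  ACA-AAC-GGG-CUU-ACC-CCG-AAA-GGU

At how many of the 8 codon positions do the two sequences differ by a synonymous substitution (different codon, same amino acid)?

Codon 1: AUG Met / ACA Thr — nonsynonymous.
Codon 2: AAU Asn / AAC Asn — synonymous.
Codon 3: AAG Lys / GGG Gly — nonsynonymous.
Codon 4: CUU Leu / CUU Leu — identical.
Codon 5: ACC Thr / ACC Thr — identical.
Codon 6: AGA Arg / CCG Pro — nonsynonymous.
Codon 7: AAA Lys / AAA Lys — identical.
Codon 8: ACA Thr / GGU Gly — nonsynonymous.
Synonymous differences: 1.

1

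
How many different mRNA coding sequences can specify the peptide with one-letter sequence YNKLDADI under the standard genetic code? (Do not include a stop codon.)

Tyr: 2 codons.
Asn: 2 codons.
Lys: 2 codons.
Leu: 6 codons.
Asp: 2 codons.
Ala: 4 codons.
Asp: 2 codons.
Ile: 3 codons.
2 × 2 × 2 × 6 × 2 × 4 × 2 × 3 = 2304.

2304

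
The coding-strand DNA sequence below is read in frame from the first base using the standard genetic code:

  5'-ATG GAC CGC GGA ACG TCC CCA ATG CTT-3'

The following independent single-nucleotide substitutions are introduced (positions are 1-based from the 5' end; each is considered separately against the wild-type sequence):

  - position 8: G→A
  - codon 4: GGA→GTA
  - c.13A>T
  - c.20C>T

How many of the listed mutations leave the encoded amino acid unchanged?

Codon 3: CGC (Arg) → CAC (His) — missense.
Codon 4: GGA (Gly) → GTA (Val) — missense.
Codon 5: ACG (Thr) → TCG (Ser) — missense.
Codon 7: CCA (Pro) → CTA (Leu) — missense.
Synonymous: 0 of 4.

0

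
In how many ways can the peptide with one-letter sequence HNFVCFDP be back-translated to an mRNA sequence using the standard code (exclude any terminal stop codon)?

His: 2 codons.
Asn: 2 codons.
Phe: 2 codons.
Val: 4 codons.
Cys: 2 codons.
Phe: 2 codons.
Asp: 2 codons.
Pro: 4 codons.
2 × 2 × 2 × 4 × 2 × 2 × 2 × 4 = 1024.

1024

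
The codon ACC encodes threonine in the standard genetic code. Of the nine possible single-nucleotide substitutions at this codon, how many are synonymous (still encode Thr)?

3

Position 1: none → 0 synonymous.
Position 2: none → 0 synonymous.
Position 3: ACU, ACA, ACG → 3 synonymous.
Total: 0 + 0 + 3 = 3.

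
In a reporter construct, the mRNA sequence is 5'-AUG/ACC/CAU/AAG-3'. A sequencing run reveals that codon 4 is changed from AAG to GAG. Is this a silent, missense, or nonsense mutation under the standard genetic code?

Position 10 falls in codon 4: AAG → Lys.
After the substitution the codon is GAG → Glu.
Lys ≠ Glu, so this is a missense mutation.

missense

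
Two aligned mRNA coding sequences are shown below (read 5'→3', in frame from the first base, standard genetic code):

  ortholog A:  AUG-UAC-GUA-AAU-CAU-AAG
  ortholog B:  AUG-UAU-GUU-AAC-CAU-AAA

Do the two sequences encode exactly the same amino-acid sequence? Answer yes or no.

yes

Codon 1: AUG Met / AUG Met — identical.
Codon 2: UAC Tyr / UAU Tyr — synonymous.
Codon 3: GUA Val / GUU Val — synonymous.
Codon 4: AAU Asn / AAC Asn — synonymous.
Codon 5: CAU His / CAU His — identical.
Codon 6: AAG Lys / AAA Lys — synonymous.
Nonsynonymous differences: 0 → same protein.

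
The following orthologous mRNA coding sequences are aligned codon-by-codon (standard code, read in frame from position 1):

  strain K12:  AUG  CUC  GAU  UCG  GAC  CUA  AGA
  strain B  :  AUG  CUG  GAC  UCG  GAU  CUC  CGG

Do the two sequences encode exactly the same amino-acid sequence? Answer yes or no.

yes

Codon 1: AUG Met / AUG Met — identical.
Codon 2: CUC Leu / CUG Leu — synonymous.
Codon 3: GAU Asp / GAC Asp — synonymous.
Codon 4: UCG Ser / UCG Ser — identical.
Codon 5: GAC Asp / GAU Asp — synonymous.
Codon 6: CUA Leu / CUC Leu — synonymous.
Codon 7: AGA Arg / CGG Arg — synonymous.
Nonsynonymous differences: 0 → same protein.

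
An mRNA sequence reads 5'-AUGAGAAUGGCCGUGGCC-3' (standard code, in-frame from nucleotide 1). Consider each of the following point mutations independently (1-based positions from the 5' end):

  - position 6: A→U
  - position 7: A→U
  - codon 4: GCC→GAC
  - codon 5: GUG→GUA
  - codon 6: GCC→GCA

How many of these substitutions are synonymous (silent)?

2

Codon 2: AGA (Arg) → AGU (Ser) — missense.
Codon 3: AUG (Met) → UUG (Leu) — missense.
Codon 4: GCC (Ala) → GAC (Asp) — missense.
Codon 5: GUG (Val) → GUA (Val) — synonymous.
Codon 6: GCC (Ala) → GCA (Ala) — synonymous.
Synonymous: 2 of 5.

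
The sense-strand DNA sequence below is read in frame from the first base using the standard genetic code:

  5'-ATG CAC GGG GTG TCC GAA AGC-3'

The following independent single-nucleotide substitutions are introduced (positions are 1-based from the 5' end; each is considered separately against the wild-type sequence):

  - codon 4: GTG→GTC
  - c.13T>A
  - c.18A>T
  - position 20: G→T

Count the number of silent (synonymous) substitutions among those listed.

1

Codon 4: GTG (Val) → GTC (Val) — synonymous.
Codon 5: TCC (Ser) → ACC (Thr) — missense.
Codon 6: GAA (Glu) → GAT (Asp) — missense.
Codon 7: AGC (Ser) → ATC (Ile) — missense.
Synonymous: 1 of 4.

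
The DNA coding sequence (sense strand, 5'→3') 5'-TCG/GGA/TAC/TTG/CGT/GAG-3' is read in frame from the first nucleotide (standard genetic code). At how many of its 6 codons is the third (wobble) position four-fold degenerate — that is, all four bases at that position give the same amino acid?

3

Codon 1 TCG (Ser): third position 4-fold.
Codon 2 GGA (Gly): third position 4-fold.
Codon 3 TAC (Tyr): third position 2-fold.
Codon 4 TTG (Leu): third position 2-fold.
Codon 5 CGT (Arg): third position 4-fold.
Codon 6 GAG (Glu): third position 2-fold.
Four-fold degenerate third positions: 3.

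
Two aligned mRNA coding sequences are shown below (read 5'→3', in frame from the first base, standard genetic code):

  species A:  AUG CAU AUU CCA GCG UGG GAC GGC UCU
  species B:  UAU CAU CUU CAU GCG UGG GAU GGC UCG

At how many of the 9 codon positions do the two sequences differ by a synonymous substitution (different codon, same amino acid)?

Codon 1: AUG Met / UAU Tyr — nonsynonymous.
Codon 2: CAU His / CAU His — identical.
Codon 3: AUU Ile / CUU Leu — nonsynonymous.
Codon 4: CCA Pro / CAU His — nonsynonymous.
Codon 5: GCG Ala / GCG Ala — identical.
Codon 6: UGG Trp / UGG Trp — identical.
Codon 7: GAC Asp / GAU Asp — synonymous.
Codon 8: GGC Gly / GGC Gly — identical.
Codon 9: UCU Ser / UCG Ser — synonymous.
Synonymous differences: 2.

2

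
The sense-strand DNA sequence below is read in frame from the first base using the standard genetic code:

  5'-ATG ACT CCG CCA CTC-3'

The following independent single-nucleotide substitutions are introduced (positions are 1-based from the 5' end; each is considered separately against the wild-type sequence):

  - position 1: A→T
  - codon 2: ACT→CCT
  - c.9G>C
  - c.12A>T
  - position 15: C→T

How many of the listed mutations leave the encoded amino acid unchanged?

Codon 1: ATG (Met) → TTG (Leu) — missense.
Codon 2: ACT (Thr) → CCT (Pro) — missense.
Codon 3: CCG (Pro) → CCC (Pro) — synonymous.
Codon 4: CCA (Pro) → CCT (Pro) — synonymous.
Codon 5: CTC (Leu) → CTT (Leu) — synonymous.
Synonymous: 3 of 5.

3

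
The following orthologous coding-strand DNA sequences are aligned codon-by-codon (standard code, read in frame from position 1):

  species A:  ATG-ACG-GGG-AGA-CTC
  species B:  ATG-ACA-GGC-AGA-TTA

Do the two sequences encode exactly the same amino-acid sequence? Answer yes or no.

Codon 1: ATG Met / ATG Met — identical.
Codon 2: ACG Thr / ACA Thr — synonymous.
Codon 3: GGG Gly / GGC Gly — synonymous.
Codon 4: AGA Arg / AGA Arg — identical.
Codon 5: CTC Leu / TTA Leu — synonymous.
Nonsynonymous differences: 0 → same protein.

yes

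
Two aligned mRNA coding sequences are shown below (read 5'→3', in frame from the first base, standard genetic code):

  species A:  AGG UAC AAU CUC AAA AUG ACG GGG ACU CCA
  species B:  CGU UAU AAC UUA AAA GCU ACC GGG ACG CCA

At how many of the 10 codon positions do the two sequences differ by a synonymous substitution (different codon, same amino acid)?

6

Codon 1: AGG Arg / CGU Arg — synonymous.
Codon 2: UAC Tyr / UAU Tyr — synonymous.
Codon 3: AAU Asn / AAC Asn — synonymous.
Codon 4: CUC Leu / UUA Leu — synonymous.
Codon 5: AAA Lys / AAA Lys — identical.
Codon 6: AUG Met / GCU Ala — nonsynonymous.
Codon 7: ACG Thr / ACC Thr — synonymous.
Codon 8: GGG Gly / GGG Gly — identical.
Codon 9: ACU Thr / ACG Thr — synonymous.
Codon 10: CCA Pro / CCA Pro — identical.
Synonymous differences: 6.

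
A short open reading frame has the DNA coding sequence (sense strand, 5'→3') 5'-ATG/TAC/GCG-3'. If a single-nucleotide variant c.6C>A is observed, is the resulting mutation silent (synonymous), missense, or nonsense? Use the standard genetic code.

nonsense

Position 6 falls in codon 2: TAC → Tyr.
After the substitution the codon is TAA → Stop.
The new codon is a stop codon, so this is a nonsense mutation.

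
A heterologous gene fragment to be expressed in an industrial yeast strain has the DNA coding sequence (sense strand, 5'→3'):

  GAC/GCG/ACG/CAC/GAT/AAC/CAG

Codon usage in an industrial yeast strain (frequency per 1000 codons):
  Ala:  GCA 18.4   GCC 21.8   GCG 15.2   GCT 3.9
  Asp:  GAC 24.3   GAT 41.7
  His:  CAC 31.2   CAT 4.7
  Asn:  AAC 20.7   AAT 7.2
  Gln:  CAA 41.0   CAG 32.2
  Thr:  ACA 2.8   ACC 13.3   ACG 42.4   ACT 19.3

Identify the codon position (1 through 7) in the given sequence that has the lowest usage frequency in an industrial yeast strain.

Codon 1 GAC (Asp): 24.3 per 1000.
Codon 2 GCG (Ala): 15.2 per 1000.
Codon 3 ACG (Thr): 42.4 per 1000.
Codon 4 CAC (His): 31.2 per 1000.
Codon 5 GAT (Asp): 41.7 per 1000.
Codon 6 AAC (Asn): 20.7 per 1000.
Codon 7 CAG (Gln): 32.2 per 1000.
Lowest frequency is 15.2 at codon 2.

2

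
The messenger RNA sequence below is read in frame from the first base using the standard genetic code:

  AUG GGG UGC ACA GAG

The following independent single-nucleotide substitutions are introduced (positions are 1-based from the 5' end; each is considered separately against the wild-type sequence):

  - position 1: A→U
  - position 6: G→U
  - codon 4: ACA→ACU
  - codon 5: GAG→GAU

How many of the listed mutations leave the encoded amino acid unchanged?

Codon 1: AUG (Met) → UUG (Leu) — missense.
Codon 2: GGG (Gly) → GGU (Gly) — synonymous.
Codon 4: ACA (Thr) → ACU (Thr) — synonymous.
Codon 5: GAG (Glu) → GAU (Asp) — missense.
Synonymous: 2 of 4.

2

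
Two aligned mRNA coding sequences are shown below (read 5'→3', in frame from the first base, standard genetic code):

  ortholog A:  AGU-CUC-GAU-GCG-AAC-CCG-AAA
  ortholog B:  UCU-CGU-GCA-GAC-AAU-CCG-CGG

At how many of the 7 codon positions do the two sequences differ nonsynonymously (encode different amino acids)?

4

Codon 1: AGU Ser / UCU Ser — synonymous.
Codon 2: CUC Leu / CGU Arg — nonsynonymous.
Codon 3: GAU Asp / GCA Ala — nonsynonymous.
Codon 4: GCG Ala / GAC Asp — nonsynonymous.
Codon 5: AAC Asn / AAU Asn — synonymous.
Codon 6: CCG Pro / CCG Pro — identical.
Codon 7: AAA Lys / CGG Arg — nonsynonymous.
Nonsynonymous differences: 4.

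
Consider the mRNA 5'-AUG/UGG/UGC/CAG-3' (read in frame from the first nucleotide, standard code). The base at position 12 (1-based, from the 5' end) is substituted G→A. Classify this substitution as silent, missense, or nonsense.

silent

Position 12 falls in codon 4: CAG → Gln.
After the substitution the codon is CAA → Gln.
Both encode Gln, so the change is synonymous.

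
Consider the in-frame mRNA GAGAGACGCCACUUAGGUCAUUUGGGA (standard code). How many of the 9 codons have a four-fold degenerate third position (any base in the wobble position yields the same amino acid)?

Codon 1 GAG (Glu): third position 2-fold.
Codon 2 AGA (Arg): third position 2-fold.
Codon 3 CGC (Arg): third position 4-fold.
Codon 4 CAC (His): third position 2-fold.
Codon 5 UUA (Leu): third position 2-fold.
Codon 6 GGU (Gly): third position 4-fold.
Codon 7 CAU (His): third position 2-fold.
Codon 8 UUG (Leu): third position 2-fold.
Codon 9 GGA (Gly): third position 4-fold.
Four-fold degenerate third positions: 3.

3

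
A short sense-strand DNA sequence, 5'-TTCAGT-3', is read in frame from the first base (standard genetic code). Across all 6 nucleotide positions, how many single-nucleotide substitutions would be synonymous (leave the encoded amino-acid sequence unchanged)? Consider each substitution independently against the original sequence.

2

Codon 1 (TTC, Phe): 1 synonymous substitution.
Codon 2 (AGT, Ser): 1 synonymous substitution.
Total: 1 + 1 = 2.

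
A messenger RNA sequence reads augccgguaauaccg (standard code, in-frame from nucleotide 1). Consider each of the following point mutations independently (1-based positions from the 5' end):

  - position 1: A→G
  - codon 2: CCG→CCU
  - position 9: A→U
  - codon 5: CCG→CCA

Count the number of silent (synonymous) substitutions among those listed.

Codon 1: AUG (Met) → GUG (Val) — missense.
Codon 2: CCG (Pro) → CCU (Pro) — synonymous.
Codon 3: GUA (Val) → GUU (Val) — synonymous.
Codon 5: CCG (Pro) → CCA (Pro) — synonymous.
Synonymous: 3 of 4.

3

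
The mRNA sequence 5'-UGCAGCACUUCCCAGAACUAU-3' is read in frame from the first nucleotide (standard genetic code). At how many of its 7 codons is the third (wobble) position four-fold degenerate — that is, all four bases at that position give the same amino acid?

Codon 1 UGC (Cys): third position 2-fold.
Codon 2 AGC (Ser): third position 2-fold.
Codon 3 ACU (Thr): third position 4-fold.
Codon 4 UCC (Ser): third position 4-fold.
Codon 5 CAG (Gln): third position 2-fold.
Codon 6 AAC (Asn): third position 2-fold.
Codon 7 UAU (Tyr): third position 2-fold.
Four-fold degenerate third positions: 2.

2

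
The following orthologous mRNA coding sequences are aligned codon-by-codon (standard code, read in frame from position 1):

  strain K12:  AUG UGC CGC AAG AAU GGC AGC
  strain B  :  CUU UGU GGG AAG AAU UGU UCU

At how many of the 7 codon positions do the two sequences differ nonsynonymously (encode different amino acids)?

Codon 1: AUG Met / CUU Leu — nonsynonymous.
Codon 2: UGC Cys / UGU Cys — synonymous.
Codon 3: CGC Arg / GGG Gly — nonsynonymous.
Codon 4: AAG Lys / AAG Lys — identical.
Codon 5: AAU Asn / AAU Asn — identical.
Codon 6: GGC Gly / UGU Cys — nonsynonymous.
Codon 7: AGC Ser / UCU Ser — synonymous.
Nonsynonymous differences: 3.

3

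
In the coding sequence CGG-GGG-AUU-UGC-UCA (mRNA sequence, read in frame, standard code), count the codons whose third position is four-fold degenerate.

3

Codon 1 CGG (Arg): third position 4-fold.
Codon 2 GGG (Gly): third position 4-fold.
Codon 3 AUU (Ile): third position 3-fold.
Codon 4 UGC (Cys): third position 2-fold.
Codon 5 UCA (Ser): third position 4-fold.
Four-fold degenerate third positions: 3.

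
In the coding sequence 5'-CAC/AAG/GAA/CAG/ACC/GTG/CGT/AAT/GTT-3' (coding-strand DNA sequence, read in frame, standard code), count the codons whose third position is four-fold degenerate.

Codon 1 CAC (His): third position 2-fold.
Codon 2 AAG (Lys): third position 2-fold.
Codon 3 GAA (Glu): third position 2-fold.
Codon 4 CAG (Gln): third position 2-fold.
Codon 5 ACC (Thr): third position 4-fold.
Codon 6 GTG (Val): third position 4-fold.
Codon 7 CGT (Arg): third position 4-fold.
Codon 8 AAT (Asn): third position 2-fold.
Codon 9 GTT (Val): third position 4-fold.
Four-fold degenerate third positions: 4.

4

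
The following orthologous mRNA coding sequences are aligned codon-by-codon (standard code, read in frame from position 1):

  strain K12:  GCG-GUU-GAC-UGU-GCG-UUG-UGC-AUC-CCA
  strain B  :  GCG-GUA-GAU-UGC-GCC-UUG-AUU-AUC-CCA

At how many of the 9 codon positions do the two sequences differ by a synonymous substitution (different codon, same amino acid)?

4

Codon 1: GCG Ala / GCG Ala — identical.
Codon 2: GUU Val / GUA Val — synonymous.
Codon 3: GAC Asp / GAU Asp — synonymous.
Codon 4: UGU Cys / UGC Cys — synonymous.
Codon 5: GCG Ala / GCC Ala — synonymous.
Codon 6: UUG Leu / UUG Leu — identical.
Codon 7: UGC Cys / AUU Ile — nonsynonymous.
Codon 8: AUC Ile / AUC Ile — identical.
Codon 9: CCA Pro / CCA Pro — identical.
Synonymous differences: 4.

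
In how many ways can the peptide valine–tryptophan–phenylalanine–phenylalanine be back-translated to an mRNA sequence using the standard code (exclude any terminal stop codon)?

Val: 4 codons.
Trp: 1 codon.
Phe: 2 codons.
Phe: 2 codons.
4 × 1 × 2 × 2 = 16.

16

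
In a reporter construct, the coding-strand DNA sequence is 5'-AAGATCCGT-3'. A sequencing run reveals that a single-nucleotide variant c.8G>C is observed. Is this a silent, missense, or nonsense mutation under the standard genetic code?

Position 8 falls in codon 3: CGT → Arg.
After the substitution the codon is CCT → Pro.
Arg ≠ Pro, so this is a missense mutation.

missense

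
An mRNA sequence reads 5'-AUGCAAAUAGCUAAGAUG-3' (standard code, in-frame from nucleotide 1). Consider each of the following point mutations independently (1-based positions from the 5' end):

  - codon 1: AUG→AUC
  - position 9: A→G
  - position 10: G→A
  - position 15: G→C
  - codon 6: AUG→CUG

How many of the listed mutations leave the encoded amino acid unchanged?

Codon 1: AUG (Met) → AUC (Ile) — missense.
Codon 3: AUA (Ile) → AUG (Met) — missense.
Codon 4: GCU (Ala) → ACU (Thr) — missense.
Codon 5: AAG (Lys) → AAC (Asn) — missense.
Codon 6: AUG (Met) → CUG (Leu) — missense.
Synonymous: 0 of 5.

0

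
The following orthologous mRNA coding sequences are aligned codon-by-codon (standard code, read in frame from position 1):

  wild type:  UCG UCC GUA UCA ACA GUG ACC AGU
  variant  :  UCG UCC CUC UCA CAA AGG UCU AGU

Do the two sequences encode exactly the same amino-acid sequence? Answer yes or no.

Codon 1: UCG Ser / UCG Ser — identical.
Codon 2: UCC Ser / UCC Ser — identical.
Codon 3: GUA Val / CUC Leu — nonsynonymous.
Codon 4: UCA Ser / UCA Ser — identical.
Codon 5: ACA Thr / CAA Gln — nonsynonymous.
Codon 6: GUG Val / AGG Arg — nonsynonymous.
Codon 7: ACC Thr / UCU Ser — nonsynonymous.
Codon 8: AGU Ser / AGU Ser — identical.
Nonsynonymous differences: 4 → different protein.

no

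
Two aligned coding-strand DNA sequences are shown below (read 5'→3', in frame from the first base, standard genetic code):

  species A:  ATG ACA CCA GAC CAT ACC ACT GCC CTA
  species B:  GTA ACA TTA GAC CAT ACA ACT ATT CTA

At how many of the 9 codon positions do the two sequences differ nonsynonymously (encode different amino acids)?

Codon 1: ATG Met / GTA Val — nonsynonymous.
Codon 2: ACA Thr / ACA Thr — identical.
Codon 3: CCA Pro / TTA Leu — nonsynonymous.
Codon 4: GAC Asp / GAC Asp — identical.
Codon 5: CAT His / CAT His — identical.
Codon 6: ACC Thr / ACA Thr — synonymous.
Codon 7: ACT Thr / ACT Thr — identical.
Codon 8: GCC Ala / ATT Ile — nonsynonymous.
Codon 9: CTA Leu / CTA Leu — identical.
Nonsynonymous differences: 3.

3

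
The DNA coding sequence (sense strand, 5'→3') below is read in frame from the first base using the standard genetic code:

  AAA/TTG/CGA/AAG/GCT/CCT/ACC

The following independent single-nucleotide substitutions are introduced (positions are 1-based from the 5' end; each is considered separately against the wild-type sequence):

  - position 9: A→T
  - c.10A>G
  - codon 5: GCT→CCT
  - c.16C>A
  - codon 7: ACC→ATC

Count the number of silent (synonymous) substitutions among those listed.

1

Codon 3: CGA (Arg) → CGT (Arg) — synonymous.
Codon 4: AAG (Lys) → GAG (Glu) — missense.
Codon 5: GCT (Ala) → CCT (Pro) — missense.
Codon 6: CCT (Pro) → ACT (Thr) — missense.
Codon 7: ACC (Thr) → ATC (Ile) — missense.
Synonymous: 1 of 5.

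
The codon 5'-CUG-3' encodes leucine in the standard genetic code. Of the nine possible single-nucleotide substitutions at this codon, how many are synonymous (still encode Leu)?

4

Position 1: UUG → 1 synonymous.
Position 2: none → 0 synonymous.
Position 3: CUU, CUC, CUA → 3 synonymous.
Total: 1 + 0 + 3 = 4.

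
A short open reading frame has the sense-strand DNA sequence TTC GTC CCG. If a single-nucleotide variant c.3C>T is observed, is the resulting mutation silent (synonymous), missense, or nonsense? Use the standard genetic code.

silent

Position 3 falls in codon 1: TTC → Phe.
After the substitution the codon is TTT → Phe.
Both encode Phe, so the change is synonymous.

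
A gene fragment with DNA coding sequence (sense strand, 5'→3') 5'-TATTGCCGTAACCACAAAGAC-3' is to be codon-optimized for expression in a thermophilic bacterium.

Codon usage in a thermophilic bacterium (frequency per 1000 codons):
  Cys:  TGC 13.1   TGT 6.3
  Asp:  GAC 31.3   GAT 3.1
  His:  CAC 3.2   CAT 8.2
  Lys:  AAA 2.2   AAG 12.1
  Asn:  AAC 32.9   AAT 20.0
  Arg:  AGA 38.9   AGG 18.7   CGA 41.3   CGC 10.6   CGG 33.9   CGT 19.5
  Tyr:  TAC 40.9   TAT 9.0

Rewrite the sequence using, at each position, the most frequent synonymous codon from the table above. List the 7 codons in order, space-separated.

TAC TGC CGA AAC CAT AAG GAC

Codon 1 (Tyr): best is TAC at 40.9.
Codon 2 (Cys): best is TGC at 13.1.
Codon 3 (Arg): best is CGA at 41.3.
Codon 4 (Asn): best is AAC at 32.9.
Codon 5 (His): best is CAT at 8.2.
Codon 6 (Lys): best is AAG at 12.1.
Codon 7 (Asp): best is GAC at 31.3.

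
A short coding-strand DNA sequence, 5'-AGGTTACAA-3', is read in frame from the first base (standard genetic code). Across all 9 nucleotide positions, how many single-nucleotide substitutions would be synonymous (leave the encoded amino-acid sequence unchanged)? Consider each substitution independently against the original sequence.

Codon 1 (AGG, Arg): 2 synonymous substitutions.
Codon 2 (TTA, Leu): 2 synonymous substitutions.
Codon 3 (CAA, Gln): 1 synonymous substitution.
Total: 2 + 2 + 1 = 5.

5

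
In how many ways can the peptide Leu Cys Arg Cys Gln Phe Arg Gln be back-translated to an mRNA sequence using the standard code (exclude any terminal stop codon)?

6912

Leu: 6 codons.
Cys: 2 codons.
Arg: 6 codons.
Cys: 2 codons.
Gln: 2 codons.
Phe: 2 codons.
Arg: 6 codons.
Gln: 2 codons.
6 × 2 × 6 × 2 × 2 × 2 × 6 × 2 = 6912.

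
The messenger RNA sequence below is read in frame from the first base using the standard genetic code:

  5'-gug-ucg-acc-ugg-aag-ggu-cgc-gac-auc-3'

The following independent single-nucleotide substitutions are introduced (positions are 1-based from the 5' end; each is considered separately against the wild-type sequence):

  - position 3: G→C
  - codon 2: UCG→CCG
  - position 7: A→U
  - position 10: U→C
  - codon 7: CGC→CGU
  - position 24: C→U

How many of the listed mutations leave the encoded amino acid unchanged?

Codon 1: GUG (Val) → GUC (Val) — synonymous.
Codon 2: UCG (Ser) → CCG (Pro) — missense.
Codon 3: ACC (Thr) → UCC (Ser) — missense.
Codon 4: UGG (Trp) → CGG (Arg) — missense.
Codon 7: CGC (Arg) → CGU (Arg) — synonymous.
Codon 8: GAC (Asp) → GAU (Asp) — synonymous.
Synonymous: 3 of 6.

3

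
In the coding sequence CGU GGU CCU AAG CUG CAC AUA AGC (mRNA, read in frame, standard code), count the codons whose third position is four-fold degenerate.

4

Codon 1 CGU (Arg): third position 4-fold.
Codon 2 GGU (Gly): third position 4-fold.
Codon 3 CCU (Pro): third position 4-fold.
Codon 4 AAG (Lys): third position 2-fold.
Codon 5 CUG (Leu): third position 4-fold.
Codon 6 CAC (His): third position 2-fold.
Codon 7 AUA (Ile): third position 3-fold.
Codon 8 AGC (Ser): third position 2-fold.
Four-fold degenerate third positions: 4.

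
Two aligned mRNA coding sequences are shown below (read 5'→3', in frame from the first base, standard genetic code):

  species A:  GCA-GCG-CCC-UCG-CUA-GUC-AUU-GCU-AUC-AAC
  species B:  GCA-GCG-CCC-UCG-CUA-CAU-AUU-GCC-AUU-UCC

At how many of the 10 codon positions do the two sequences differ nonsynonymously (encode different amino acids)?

2

Codon 1: GCA Ala / GCA Ala — identical.
Codon 2: GCG Ala / GCG Ala — identical.
Codon 3: CCC Pro / CCC Pro — identical.
Codon 4: UCG Ser / UCG Ser — identical.
Codon 5: CUA Leu / CUA Leu — identical.
Codon 6: GUC Val / CAU His — nonsynonymous.
Codon 7: AUU Ile / AUU Ile — identical.
Codon 8: GCU Ala / GCC Ala — synonymous.
Codon 9: AUC Ile / AUU Ile — synonymous.
Codon 10: AAC Asn / UCC Ser — nonsynonymous.
Nonsynonymous differences: 2.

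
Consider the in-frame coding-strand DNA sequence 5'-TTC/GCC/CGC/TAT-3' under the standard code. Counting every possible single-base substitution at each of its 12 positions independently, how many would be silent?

Codon 1 (TTC, Phe): 1 synonymous substitution.
Codon 2 (GCC, Ala): 3 synonymous substitutions.
Codon 3 (CGC, Arg): 3 synonymous substitutions.
Codon 4 (TAT, Tyr): 1 synonymous substitution.
Total: 1 + 3 + 3 + 1 = 8.

8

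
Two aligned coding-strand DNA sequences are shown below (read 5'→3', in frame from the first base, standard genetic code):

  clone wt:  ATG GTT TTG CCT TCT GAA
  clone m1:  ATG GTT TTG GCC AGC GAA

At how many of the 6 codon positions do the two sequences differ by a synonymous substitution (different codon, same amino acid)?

Codon 1: ATG Met / ATG Met — identical.
Codon 2: GTT Val / GTT Val — identical.
Codon 3: TTG Leu / TTG Leu — identical.
Codon 4: CCT Pro / GCC Ala — nonsynonymous.
Codon 5: TCT Ser / AGC Ser — synonymous.
Codon 6: GAA Glu / GAA Glu — identical.
Synonymous differences: 1.

1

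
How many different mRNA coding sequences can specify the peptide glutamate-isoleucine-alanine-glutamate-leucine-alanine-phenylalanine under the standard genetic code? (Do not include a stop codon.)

Glu: 2 codons.
Ile: 3 codons.
Ala: 4 codons.
Glu: 2 codons.
Leu: 6 codons.
Ala: 4 codons.
Phe: 2 codons.
2 × 3 × 4 × 2 × 6 × 4 × 2 = 2304.

2304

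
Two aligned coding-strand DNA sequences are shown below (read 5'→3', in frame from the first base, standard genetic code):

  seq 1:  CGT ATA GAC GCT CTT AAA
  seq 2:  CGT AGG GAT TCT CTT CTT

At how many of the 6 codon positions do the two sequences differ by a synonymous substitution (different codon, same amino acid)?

1

Codon 1: CGT Arg / CGT Arg — identical.
Codon 2: ATA Ile / AGG Arg — nonsynonymous.
Codon 3: GAC Asp / GAT Asp — synonymous.
Codon 4: GCT Ala / TCT Ser — nonsynonymous.
Codon 5: CTT Leu / CTT Leu — identical.
Codon 6: AAA Lys / CTT Leu — nonsynonymous.
Synonymous differences: 1.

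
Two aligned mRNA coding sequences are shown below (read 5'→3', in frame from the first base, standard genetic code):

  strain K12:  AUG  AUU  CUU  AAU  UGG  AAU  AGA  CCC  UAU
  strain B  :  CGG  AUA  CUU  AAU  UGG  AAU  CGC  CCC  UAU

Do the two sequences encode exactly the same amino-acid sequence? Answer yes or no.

Codon 1: AUG Met / CGG Arg — nonsynonymous.
Codon 2: AUU Ile / AUA Ile — synonymous.
Codon 3: CUU Leu / CUU Leu — identical.
Codon 4: AAU Asn / AAU Asn — identical.
Codon 5: UGG Trp / UGG Trp — identical.
Codon 6: AAU Asn / AAU Asn — identical.
Codon 7: AGA Arg / CGC Arg — synonymous.
Codon 8: CCC Pro / CCC Pro — identical.
Codon 9: UAU Tyr / UAU Tyr — identical.
Nonsynonymous differences: 1 → different protein.

no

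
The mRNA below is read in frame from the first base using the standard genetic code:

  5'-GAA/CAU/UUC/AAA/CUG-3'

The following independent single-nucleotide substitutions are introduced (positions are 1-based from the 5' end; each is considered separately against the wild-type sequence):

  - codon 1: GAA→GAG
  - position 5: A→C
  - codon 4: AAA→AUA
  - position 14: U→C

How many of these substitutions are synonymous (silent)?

1

Codon 1: GAA (Glu) → GAG (Glu) — synonymous.
Codon 2: CAU (His) → CCU (Pro) — missense.
Codon 4: AAA (Lys) → AUA (Ile) — missense.
Codon 5: CUG (Leu) → CCG (Pro) — missense.
Synonymous: 1 of 4.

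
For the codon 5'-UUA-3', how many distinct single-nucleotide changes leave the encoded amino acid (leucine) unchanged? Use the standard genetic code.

2

Position 1: CUA → 1 synonymous.
Position 2: none → 0 synonymous.
Position 3: UUG → 1 synonymous.
Total: 1 + 0 + 1 = 2.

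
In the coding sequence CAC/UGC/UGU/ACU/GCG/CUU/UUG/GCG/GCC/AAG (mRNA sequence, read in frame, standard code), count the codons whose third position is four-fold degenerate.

5

Codon 1 CAC (His): third position 2-fold.
Codon 2 UGC (Cys): third position 2-fold.
Codon 3 UGU (Cys): third position 2-fold.
Codon 4 ACU (Thr): third position 4-fold.
Codon 5 GCG (Ala): third position 4-fold.
Codon 6 CUU (Leu): third position 4-fold.
Codon 7 UUG (Leu): third position 2-fold.
Codon 8 GCG (Ala): third position 4-fold.
Codon 9 GCC (Ala): third position 4-fold.
Codon 10 AAG (Lys): third position 2-fold.
Four-fold degenerate third positions: 5.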